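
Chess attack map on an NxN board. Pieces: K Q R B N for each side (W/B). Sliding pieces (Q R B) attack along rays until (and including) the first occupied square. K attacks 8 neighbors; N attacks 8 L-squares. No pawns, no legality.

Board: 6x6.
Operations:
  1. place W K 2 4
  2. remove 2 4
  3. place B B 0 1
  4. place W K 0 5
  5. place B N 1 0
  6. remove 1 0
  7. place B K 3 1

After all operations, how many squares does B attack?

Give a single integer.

Op 1: place WK@(2,4)
Op 2: remove (2,4)
Op 3: place BB@(0,1)
Op 4: place WK@(0,5)
Op 5: place BN@(1,0)
Op 6: remove (1,0)
Op 7: place BK@(3,1)
Per-piece attacks for B:
  BB@(0,1): attacks (1,2) (2,3) (3,4) (4,5) (1,0)
  BK@(3,1): attacks (3,2) (3,0) (4,1) (2,1) (4,2) (4,0) (2,2) (2,0)
Union (13 distinct): (1,0) (1,2) (2,0) (2,1) (2,2) (2,3) (3,0) (3,2) (3,4) (4,0) (4,1) (4,2) (4,5)

Answer: 13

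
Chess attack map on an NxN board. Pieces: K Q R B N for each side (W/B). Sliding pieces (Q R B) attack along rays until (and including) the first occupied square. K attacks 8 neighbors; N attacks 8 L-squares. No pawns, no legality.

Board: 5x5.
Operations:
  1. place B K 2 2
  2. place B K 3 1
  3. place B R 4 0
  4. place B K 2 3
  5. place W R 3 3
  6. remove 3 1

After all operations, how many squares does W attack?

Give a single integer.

Answer: 6

Derivation:
Op 1: place BK@(2,2)
Op 2: place BK@(3,1)
Op 3: place BR@(4,0)
Op 4: place BK@(2,3)
Op 5: place WR@(3,3)
Op 6: remove (3,1)
Per-piece attacks for W:
  WR@(3,3): attacks (3,4) (3,2) (3,1) (3,0) (4,3) (2,3) [ray(-1,0) blocked at (2,3)]
Union (6 distinct): (2,3) (3,0) (3,1) (3,2) (3,4) (4,3)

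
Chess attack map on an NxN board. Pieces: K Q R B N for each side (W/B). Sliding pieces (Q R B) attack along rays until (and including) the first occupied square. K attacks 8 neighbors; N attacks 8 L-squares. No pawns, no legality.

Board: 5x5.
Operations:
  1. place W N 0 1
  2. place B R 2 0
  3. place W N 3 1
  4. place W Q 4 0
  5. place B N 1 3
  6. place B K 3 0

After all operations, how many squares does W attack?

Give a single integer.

Op 1: place WN@(0,1)
Op 2: place BR@(2,0)
Op 3: place WN@(3,1)
Op 4: place WQ@(4,0)
Op 5: place BN@(1,3)
Op 6: place BK@(3,0)
Per-piece attacks for W:
  WN@(0,1): attacks (1,3) (2,2) (2,0)
  WN@(3,1): attacks (4,3) (2,3) (1,2) (1,0)
  WQ@(4,0): attacks (4,1) (4,2) (4,3) (4,4) (3,0) (3,1) [ray(-1,0) blocked at (3,0); ray(-1,1) blocked at (3,1)]
Union (12 distinct): (1,0) (1,2) (1,3) (2,0) (2,2) (2,3) (3,0) (3,1) (4,1) (4,2) (4,3) (4,4)

Answer: 12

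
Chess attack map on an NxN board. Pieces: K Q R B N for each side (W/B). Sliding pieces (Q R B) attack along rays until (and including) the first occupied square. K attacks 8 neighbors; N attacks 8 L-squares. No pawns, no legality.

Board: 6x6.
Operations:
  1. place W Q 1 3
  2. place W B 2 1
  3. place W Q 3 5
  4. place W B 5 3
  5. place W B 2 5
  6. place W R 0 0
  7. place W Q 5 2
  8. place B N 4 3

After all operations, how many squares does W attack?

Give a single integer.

Answer: 32

Derivation:
Op 1: place WQ@(1,3)
Op 2: place WB@(2,1)
Op 3: place WQ@(3,5)
Op 4: place WB@(5,3)
Op 5: place WB@(2,5)
Op 6: place WR@(0,0)
Op 7: place WQ@(5,2)
Op 8: place BN@(4,3)
Per-piece attacks for W:
  WR@(0,0): attacks (0,1) (0,2) (0,3) (0,4) (0,5) (1,0) (2,0) (3,0) (4,0) (5,0)
  WQ@(1,3): attacks (1,4) (1,5) (1,2) (1,1) (1,0) (2,3) (3,3) (4,3) (0,3) (2,4) (3,5) (2,2) (3,1) (4,0) (0,4) (0,2) [ray(1,0) blocked at (4,3); ray(1,1) blocked at (3,5)]
  WB@(2,1): attacks (3,2) (4,3) (3,0) (1,2) (0,3) (1,0) [ray(1,1) blocked at (4,3)]
  WB@(2,5): attacks (3,4) (4,3) (1,4) (0,3) [ray(1,-1) blocked at (4,3)]
  WQ@(3,5): attacks (3,4) (3,3) (3,2) (3,1) (3,0) (4,5) (5,5) (2,5) (4,4) (5,3) (2,4) (1,3) [ray(-1,0) blocked at (2,5); ray(1,-1) blocked at (5,3); ray(-1,-1) blocked at (1,3)]
  WQ@(5,2): attacks (5,3) (5,1) (5,0) (4,2) (3,2) (2,2) (1,2) (0,2) (4,3) (4,1) (3,0) [ray(0,1) blocked at (5,3); ray(-1,1) blocked at (4,3)]
  WB@(5,3): attacks (4,4) (3,5) (4,2) (3,1) (2,0) [ray(-1,1) blocked at (3,5)]
Union (32 distinct): (0,1) (0,2) (0,3) (0,4) (0,5) (1,0) (1,1) (1,2) (1,3) (1,4) (1,5) (2,0) (2,2) (2,3) (2,4) (2,5) (3,0) (3,1) (3,2) (3,3) (3,4) (3,5) (4,0) (4,1) (4,2) (4,3) (4,4) (4,5) (5,0) (5,1) (5,3) (5,5)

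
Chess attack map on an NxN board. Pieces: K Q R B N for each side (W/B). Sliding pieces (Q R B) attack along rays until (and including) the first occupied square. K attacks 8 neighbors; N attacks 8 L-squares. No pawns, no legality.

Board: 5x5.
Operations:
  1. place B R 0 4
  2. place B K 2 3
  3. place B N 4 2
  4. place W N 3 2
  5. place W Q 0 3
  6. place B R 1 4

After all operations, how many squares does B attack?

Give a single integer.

Op 1: place BR@(0,4)
Op 2: place BK@(2,3)
Op 3: place BN@(4,2)
Op 4: place WN@(3,2)
Op 5: place WQ@(0,3)
Op 6: place BR@(1,4)
Per-piece attacks for B:
  BR@(0,4): attacks (0,3) (1,4) [ray(0,-1) blocked at (0,3); ray(1,0) blocked at (1,4)]
  BR@(1,4): attacks (1,3) (1,2) (1,1) (1,0) (2,4) (3,4) (4,4) (0,4) [ray(-1,0) blocked at (0,4)]
  BK@(2,3): attacks (2,4) (2,2) (3,3) (1,3) (3,4) (3,2) (1,4) (1,2)
  BN@(4,2): attacks (3,4) (2,3) (3,0) (2,1)
Union (16 distinct): (0,3) (0,4) (1,0) (1,1) (1,2) (1,3) (1,4) (2,1) (2,2) (2,3) (2,4) (3,0) (3,2) (3,3) (3,4) (4,4)

Answer: 16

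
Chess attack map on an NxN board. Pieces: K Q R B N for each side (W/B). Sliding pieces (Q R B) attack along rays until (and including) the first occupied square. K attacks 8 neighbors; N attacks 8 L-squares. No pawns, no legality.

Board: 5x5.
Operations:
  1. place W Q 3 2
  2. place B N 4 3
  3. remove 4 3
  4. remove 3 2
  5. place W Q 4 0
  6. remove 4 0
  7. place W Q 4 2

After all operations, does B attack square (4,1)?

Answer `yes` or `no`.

Answer: no

Derivation:
Op 1: place WQ@(3,2)
Op 2: place BN@(4,3)
Op 3: remove (4,3)
Op 4: remove (3,2)
Op 5: place WQ@(4,0)
Op 6: remove (4,0)
Op 7: place WQ@(4,2)
Per-piece attacks for B:
B attacks (4,1): no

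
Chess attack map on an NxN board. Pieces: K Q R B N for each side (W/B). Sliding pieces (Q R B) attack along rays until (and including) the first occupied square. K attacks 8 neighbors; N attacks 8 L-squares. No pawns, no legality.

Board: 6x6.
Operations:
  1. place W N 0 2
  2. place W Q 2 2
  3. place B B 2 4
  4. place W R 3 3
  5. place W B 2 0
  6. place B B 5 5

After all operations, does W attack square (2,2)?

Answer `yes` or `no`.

Answer: no

Derivation:
Op 1: place WN@(0,2)
Op 2: place WQ@(2,2)
Op 3: place BB@(2,4)
Op 4: place WR@(3,3)
Op 5: place WB@(2,0)
Op 6: place BB@(5,5)
Per-piece attacks for W:
  WN@(0,2): attacks (1,4) (2,3) (1,0) (2,1)
  WB@(2,0): attacks (3,1) (4,2) (5,3) (1,1) (0,2) [ray(-1,1) blocked at (0,2)]
  WQ@(2,2): attacks (2,3) (2,4) (2,1) (2,0) (3,2) (4,2) (5,2) (1,2) (0,2) (3,3) (3,1) (4,0) (1,3) (0,4) (1,1) (0,0) [ray(0,1) blocked at (2,4); ray(0,-1) blocked at (2,0); ray(-1,0) blocked at (0,2); ray(1,1) blocked at (3,3)]
  WR@(3,3): attacks (3,4) (3,5) (3,2) (3,1) (3,0) (4,3) (5,3) (2,3) (1,3) (0,3)
W attacks (2,2): no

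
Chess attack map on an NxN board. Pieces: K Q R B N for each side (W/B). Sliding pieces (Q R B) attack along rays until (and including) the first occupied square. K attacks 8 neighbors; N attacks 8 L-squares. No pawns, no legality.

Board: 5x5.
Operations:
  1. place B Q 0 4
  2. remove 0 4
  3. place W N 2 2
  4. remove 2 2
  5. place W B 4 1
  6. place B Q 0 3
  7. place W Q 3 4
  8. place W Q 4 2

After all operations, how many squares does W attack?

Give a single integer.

Op 1: place BQ@(0,4)
Op 2: remove (0,4)
Op 3: place WN@(2,2)
Op 4: remove (2,2)
Op 5: place WB@(4,1)
Op 6: place BQ@(0,3)
Op 7: place WQ@(3,4)
Op 8: place WQ@(4,2)
Per-piece attacks for W:
  WQ@(3,4): attacks (3,3) (3,2) (3,1) (3,0) (4,4) (2,4) (1,4) (0,4) (4,3) (2,3) (1,2) (0,1)
  WB@(4,1): attacks (3,2) (2,3) (1,4) (3,0)
  WQ@(4,2): attacks (4,3) (4,4) (4,1) (3,2) (2,2) (1,2) (0,2) (3,3) (2,4) (3,1) (2,0) [ray(0,-1) blocked at (4,1)]
Union (16 distinct): (0,1) (0,2) (0,4) (1,2) (1,4) (2,0) (2,2) (2,3) (2,4) (3,0) (3,1) (3,2) (3,3) (4,1) (4,3) (4,4)

Answer: 16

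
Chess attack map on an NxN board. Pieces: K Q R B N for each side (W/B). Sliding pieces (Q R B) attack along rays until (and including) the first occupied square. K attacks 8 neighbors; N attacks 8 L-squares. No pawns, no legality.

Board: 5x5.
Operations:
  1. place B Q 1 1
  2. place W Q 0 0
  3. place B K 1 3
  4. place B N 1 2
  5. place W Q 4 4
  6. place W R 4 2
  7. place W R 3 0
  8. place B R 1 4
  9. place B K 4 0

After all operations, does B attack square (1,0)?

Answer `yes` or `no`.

Answer: yes

Derivation:
Op 1: place BQ@(1,1)
Op 2: place WQ@(0,0)
Op 3: place BK@(1,3)
Op 4: place BN@(1,2)
Op 5: place WQ@(4,4)
Op 6: place WR@(4,2)
Op 7: place WR@(3,0)
Op 8: place BR@(1,4)
Op 9: place BK@(4,0)
Per-piece attacks for B:
  BQ@(1,1): attacks (1,2) (1,0) (2,1) (3,1) (4,1) (0,1) (2,2) (3,3) (4,4) (2,0) (0,2) (0,0) [ray(0,1) blocked at (1,2); ray(1,1) blocked at (4,4); ray(-1,-1) blocked at (0,0)]
  BN@(1,2): attacks (2,4) (3,3) (0,4) (2,0) (3,1) (0,0)
  BK@(1,3): attacks (1,4) (1,2) (2,3) (0,3) (2,4) (2,2) (0,4) (0,2)
  BR@(1,4): attacks (1,3) (2,4) (3,4) (4,4) (0,4) [ray(0,-1) blocked at (1,3); ray(1,0) blocked at (4,4)]
  BK@(4,0): attacks (4,1) (3,0) (3,1)
B attacks (1,0): yes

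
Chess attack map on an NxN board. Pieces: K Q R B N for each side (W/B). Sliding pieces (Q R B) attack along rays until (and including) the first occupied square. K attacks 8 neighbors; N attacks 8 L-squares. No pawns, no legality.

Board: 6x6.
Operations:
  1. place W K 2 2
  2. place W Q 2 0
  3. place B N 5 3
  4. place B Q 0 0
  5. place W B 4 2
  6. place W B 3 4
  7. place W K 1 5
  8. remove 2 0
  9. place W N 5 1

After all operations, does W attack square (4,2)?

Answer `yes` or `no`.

Answer: no

Derivation:
Op 1: place WK@(2,2)
Op 2: place WQ@(2,0)
Op 3: place BN@(5,3)
Op 4: place BQ@(0,0)
Op 5: place WB@(4,2)
Op 6: place WB@(3,4)
Op 7: place WK@(1,5)
Op 8: remove (2,0)
Op 9: place WN@(5,1)
Per-piece attacks for W:
  WK@(1,5): attacks (1,4) (2,5) (0,5) (2,4) (0,4)
  WK@(2,2): attacks (2,3) (2,1) (3,2) (1,2) (3,3) (3,1) (1,3) (1,1)
  WB@(3,4): attacks (4,5) (4,3) (5,2) (2,5) (2,3) (1,2) (0,1)
  WB@(4,2): attacks (5,3) (5,1) (3,3) (2,4) (1,5) (3,1) (2,0) [ray(1,1) blocked at (5,3); ray(1,-1) blocked at (5,1); ray(-1,1) blocked at (1,5)]
  WN@(5,1): attacks (4,3) (3,2) (3,0)
W attacks (4,2): no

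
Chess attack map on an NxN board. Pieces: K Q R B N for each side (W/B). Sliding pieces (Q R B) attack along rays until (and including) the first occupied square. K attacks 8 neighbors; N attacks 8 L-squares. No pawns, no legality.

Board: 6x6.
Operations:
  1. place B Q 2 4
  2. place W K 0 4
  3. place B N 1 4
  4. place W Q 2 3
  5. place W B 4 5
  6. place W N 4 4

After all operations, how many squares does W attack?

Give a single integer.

Answer: 23

Derivation:
Op 1: place BQ@(2,4)
Op 2: place WK@(0,4)
Op 3: place BN@(1,4)
Op 4: place WQ@(2,3)
Op 5: place WB@(4,5)
Op 6: place WN@(4,4)
Per-piece attacks for W:
  WK@(0,4): attacks (0,5) (0,3) (1,4) (1,5) (1,3)
  WQ@(2,3): attacks (2,4) (2,2) (2,1) (2,0) (3,3) (4,3) (5,3) (1,3) (0,3) (3,4) (4,5) (3,2) (4,1) (5,0) (1,4) (1,2) (0,1) [ray(0,1) blocked at (2,4); ray(1,1) blocked at (4,5); ray(-1,1) blocked at (1,4)]
  WN@(4,4): attacks (2,5) (5,2) (3,2) (2,3)
  WB@(4,5): attacks (5,4) (3,4) (2,3) [ray(-1,-1) blocked at (2,3)]
Union (23 distinct): (0,1) (0,3) (0,5) (1,2) (1,3) (1,4) (1,5) (2,0) (2,1) (2,2) (2,3) (2,4) (2,5) (3,2) (3,3) (3,4) (4,1) (4,3) (4,5) (5,0) (5,2) (5,3) (5,4)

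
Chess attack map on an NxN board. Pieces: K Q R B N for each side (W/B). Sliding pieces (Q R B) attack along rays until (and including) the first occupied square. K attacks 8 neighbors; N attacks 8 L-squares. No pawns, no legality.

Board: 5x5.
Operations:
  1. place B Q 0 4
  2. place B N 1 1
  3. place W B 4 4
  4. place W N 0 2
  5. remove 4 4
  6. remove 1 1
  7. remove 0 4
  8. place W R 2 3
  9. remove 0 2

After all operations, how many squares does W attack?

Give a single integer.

Op 1: place BQ@(0,4)
Op 2: place BN@(1,1)
Op 3: place WB@(4,4)
Op 4: place WN@(0,2)
Op 5: remove (4,4)
Op 6: remove (1,1)
Op 7: remove (0,4)
Op 8: place WR@(2,3)
Op 9: remove (0,2)
Per-piece attacks for W:
  WR@(2,3): attacks (2,4) (2,2) (2,1) (2,0) (3,3) (4,3) (1,3) (0,3)
Union (8 distinct): (0,3) (1,3) (2,0) (2,1) (2,2) (2,4) (3,3) (4,3)

Answer: 8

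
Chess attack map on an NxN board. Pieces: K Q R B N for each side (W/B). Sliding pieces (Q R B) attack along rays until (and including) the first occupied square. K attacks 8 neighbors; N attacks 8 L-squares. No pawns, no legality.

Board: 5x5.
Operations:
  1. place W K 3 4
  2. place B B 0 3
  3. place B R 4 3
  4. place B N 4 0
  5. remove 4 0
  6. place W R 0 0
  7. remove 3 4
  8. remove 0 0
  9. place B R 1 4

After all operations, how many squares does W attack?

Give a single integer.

Answer: 0

Derivation:
Op 1: place WK@(3,4)
Op 2: place BB@(0,3)
Op 3: place BR@(4,3)
Op 4: place BN@(4,0)
Op 5: remove (4,0)
Op 6: place WR@(0,0)
Op 7: remove (3,4)
Op 8: remove (0,0)
Op 9: place BR@(1,4)
Per-piece attacks for W:
Union (0 distinct): (none)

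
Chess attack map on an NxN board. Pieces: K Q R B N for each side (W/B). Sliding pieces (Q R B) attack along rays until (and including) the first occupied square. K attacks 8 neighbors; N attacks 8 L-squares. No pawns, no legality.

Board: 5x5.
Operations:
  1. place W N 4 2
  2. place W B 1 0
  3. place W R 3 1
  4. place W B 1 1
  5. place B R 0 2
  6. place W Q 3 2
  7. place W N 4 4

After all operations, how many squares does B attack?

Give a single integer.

Answer: 7

Derivation:
Op 1: place WN@(4,2)
Op 2: place WB@(1,0)
Op 3: place WR@(3,1)
Op 4: place WB@(1,1)
Op 5: place BR@(0,2)
Op 6: place WQ@(3,2)
Op 7: place WN@(4,4)
Per-piece attacks for B:
  BR@(0,2): attacks (0,3) (0,4) (0,1) (0,0) (1,2) (2,2) (3,2) [ray(1,0) blocked at (3,2)]
Union (7 distinct): (0,0) (0,1) (0,3) (0,4) (1,2) (2,2) (3,2)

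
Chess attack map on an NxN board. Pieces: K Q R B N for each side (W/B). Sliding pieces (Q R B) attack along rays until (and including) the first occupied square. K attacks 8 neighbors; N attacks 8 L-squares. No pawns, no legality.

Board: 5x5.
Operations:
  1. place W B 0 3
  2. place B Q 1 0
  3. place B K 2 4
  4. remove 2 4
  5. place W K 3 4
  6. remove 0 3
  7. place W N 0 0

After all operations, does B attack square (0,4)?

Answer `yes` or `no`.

Answer: no

Derivation:
Op 1: place WB@(0,3)
Op 2: place BQ@(1,0)
Op 3: place BK@(2,4)
Op 4: remove (2,4)
Op 5: place WK@(3,4)
Op 6: remove (0,3)
Op 7: place WN@(0,0)
Per-piece attacks for B:
  BQ@(1,0): attacks (1,1) (1,2) (1,3) (1,4) (2,0) (3,0) (4,0) (0,0) (2,1) (3,2) (4,3) (0,1) [ray(-1,0) blocked at (0,0)]
B attacks (0,4): no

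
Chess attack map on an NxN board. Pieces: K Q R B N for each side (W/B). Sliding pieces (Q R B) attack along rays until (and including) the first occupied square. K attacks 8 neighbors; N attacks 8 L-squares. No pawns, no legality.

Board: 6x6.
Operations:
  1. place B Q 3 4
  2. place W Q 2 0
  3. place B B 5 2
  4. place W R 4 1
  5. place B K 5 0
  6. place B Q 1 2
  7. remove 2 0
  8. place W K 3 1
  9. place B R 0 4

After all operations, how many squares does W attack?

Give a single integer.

Op 1: place BQ@(3,4)
Op 2: place WQ@(2,0)
Op 3: place BB@(5,2)
Op 4: place WR@(4,1)
Op 5: place BK@(5,0)
Op 6: place BQ@(1,2)
Op 7: remove (2,0)
Op 8: place WK@(3,1)
Op 9: place BR@(0,4)
Per-piece attacks for W:
  WK@(3,1): attacks (3,2) (3,0) (4,1) (2,1) (4,2) (4,0) (2,2) (2,0)
  WR@(4,1): attacks (4,2) (4,3) (4,4) (4,5) (4,0) (5,1) (3,1) [ray(-1,0) blocked at (3,1)]
Union (13 distinct): (2,0) (2,1) (2,2) (3,0) (3,1) (3,2) (4,0) (4,1) (4,2) (4,3) (4,4) (4,5) (5,1)

Answer: 13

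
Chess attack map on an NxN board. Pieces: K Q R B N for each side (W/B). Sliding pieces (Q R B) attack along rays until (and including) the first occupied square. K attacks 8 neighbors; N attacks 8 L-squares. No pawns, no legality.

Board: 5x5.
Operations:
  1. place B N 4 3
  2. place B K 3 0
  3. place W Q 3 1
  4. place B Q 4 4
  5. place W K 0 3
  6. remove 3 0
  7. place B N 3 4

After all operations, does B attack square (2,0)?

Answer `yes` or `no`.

Op 1: place BN@(4,3)
Op 2: place BK@(3,0)
Op 3: place WQ@(3,1)
Op 4: place BQ@(4,4)
Op 5: place WK@(0,3)
Op 6: remove (3,0)
Op 7: place BN@(3,4)
Per-piece attacks for B:
  BN@(3,4): attacks (4,2) (2,2) (1,3)
  BN@(4,3): attacks (2,4) (3,1) (2,2)
  BQ@(4,4): attacks (4,3) (3,4) (3,3) (2,2) (1,1) (0,0) [ray(0,-1) blocked at (4,3); ray(-1,0) blocked at (3,4)]
B attacks (2,0): no

Answer: no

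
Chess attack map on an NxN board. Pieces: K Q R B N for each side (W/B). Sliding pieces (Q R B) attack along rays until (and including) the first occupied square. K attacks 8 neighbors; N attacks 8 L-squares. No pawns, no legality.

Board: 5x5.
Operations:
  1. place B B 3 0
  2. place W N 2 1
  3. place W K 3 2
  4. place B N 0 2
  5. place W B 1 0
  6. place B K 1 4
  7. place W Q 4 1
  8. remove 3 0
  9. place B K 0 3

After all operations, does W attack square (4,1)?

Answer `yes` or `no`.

Answer: yes

Derivation:
Op 1: place BB@(3,0)
Op 2: place WN@(2,1)
Op 3: place WK@(3,2)
Op 4: place BN@(0,2)
Op 5: place WB@(1,0)
Op 6: place BK@(1,4)
Op 7: place WQ@(4,1)
Op 8: remove (3,0)
Op 9: place BK@(0,3)
Per-piece attacks for W:
  WB@(1,0): attacks (2,1) (0,1) [ray(1,1) blocked at (2,1)]
  WN@(2,1): attacks (3,3) (4,2) (1,3) (0,2) (4,0) (0,0)
  WK@(3,2): attacks (3,3) (3,1) (4,2) (2,2) (4,3) (4,1) (2,3) (2,1)
  WQ@(4,1): attacks (4,2) (4,3) (4,4) (4,0) (3,1) (2,1) (3,2) (3,0) [ray(-1,0) blocked at (2,1); ray(-1,1) blocked at (3,2)]
W attacks (4,1): yes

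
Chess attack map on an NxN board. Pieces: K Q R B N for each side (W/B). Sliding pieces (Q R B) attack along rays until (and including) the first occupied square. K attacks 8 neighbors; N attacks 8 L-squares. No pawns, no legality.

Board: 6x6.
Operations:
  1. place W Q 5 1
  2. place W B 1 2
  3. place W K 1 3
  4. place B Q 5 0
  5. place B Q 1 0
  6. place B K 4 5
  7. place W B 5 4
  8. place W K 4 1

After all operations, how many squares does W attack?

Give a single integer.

Op 1: place WQ@(5,1)
Op 2: place WB@(1,2)
Op 3: place WK@(1,3)
Op 4: place BQ@(5,0)
Op 5: place BQ@(1,0)
Op 6: place BK@(4,5)
Op 7: place WB@(5,4)
Op 8: place WK@(4,1)
Per-piece attacks for W:
  WB@(1,2): attacks (2,3) (3,4) (4,5) (2,1) (3,0) (0,3) (0,1) [ray(1,1) blocked at (4,5)]
  WK@(1,3): attacks (1,4) (1,2) (2,3) (0,3) (2,4) (2,2) (0,4) (0,2)
  WK@(4,1): attacks (4,2) (4,0) (5,1) (3,1) (5,2) (5,0) (3,2) (3,0)
  WQ@(5,1): attacks (5,2) (5,3) (5,4) (5,0) (4,1) (4,2) (3,3) (2,4) (1,5) (4,0) [ray(0,1) blocked at (5,4); ray(0,-1) blocked at (5,0); ray(-1,0) blocked at (4,1)]
  WB@(5,4): attacks (4,5) (4,3) (3,2) (2,1) (1,0) [ray(-1,1) blocked at (4,5); ray(-1,-1) blocked at (1,0)]
Union (27 distinct): (0,1) (0,2) (0,3) (0,4) (1,0) (1,2) (1,4) (1,5) (2,1) (2,2) (2,3) (2,4) (3,0) (3,1) (3,2) (3,3) (3,4) (4,0) (4,1) (4,2) (4,3) (4,5) (5,0) (5,1) (5,2) (5,3) (5,4)

Answer: 27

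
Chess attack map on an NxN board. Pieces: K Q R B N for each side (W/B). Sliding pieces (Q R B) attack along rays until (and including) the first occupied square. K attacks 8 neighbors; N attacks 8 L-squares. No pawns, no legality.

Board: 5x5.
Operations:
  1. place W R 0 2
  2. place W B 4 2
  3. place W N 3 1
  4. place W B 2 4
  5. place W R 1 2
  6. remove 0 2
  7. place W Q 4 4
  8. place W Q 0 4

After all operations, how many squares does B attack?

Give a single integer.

Answer: 0

Derivation:
Op 1: place WR@(0,2)
Op 2: place WB@(4,2)
Op 3: place WN@(3,1)
Op 4: place WB@(2,4)
Op 5: place WR@(1,2)
Op 6: remove (0,2)
Op 7: place WQ@(4,4)
Op 8: place WQ@(0,4)
Per-piece attacks for B:
Union (0 distinct): (none)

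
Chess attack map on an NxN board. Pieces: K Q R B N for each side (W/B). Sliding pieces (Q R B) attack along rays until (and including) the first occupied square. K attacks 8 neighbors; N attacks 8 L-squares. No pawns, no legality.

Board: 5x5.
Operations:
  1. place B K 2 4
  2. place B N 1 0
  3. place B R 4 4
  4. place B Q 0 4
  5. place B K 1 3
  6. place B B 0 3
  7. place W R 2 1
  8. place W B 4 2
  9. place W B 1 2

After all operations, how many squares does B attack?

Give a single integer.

Answer: 14

Derivation:
Op 1: place BK@(2,4)
Op 2: place BN@(1,0)
Op 3: place BR@(4,4)
Op 4: place BQ@(0,4)
Op 5: place BK@(1,3)
Op 6: place BB@(0,3)
Op 7: place WR@(2,1)
Op 8: place WB@(4,2)
Op 9: place WB@(1,2)
Per-piece attacks for B:
  BB@(0,3): attacks (1,4) (1,2) [ray(1,-1) blocked at (1,2)]
  BQ@(0,4): attacks (0,3) (1,4) (2,4) (1,3) [ray(0,-1) blocked at (0,3); ray(1,0) blocked at (2,4); ray(1,-1) blocked at (1,3)]
  BN@(1,0): attacks (2,2) (3,1) (0,2)
  BK@(1,3): attacks (1,4) (1,2) (2,3) (0,3) (2,4) (2,2) (0,4) (0,2)
  BK@(2,4): attacks (2,3) (3,4) (1,4) (3,3) (1,3)
  BR@(4,4): attacks (4,3) (4,2) (3,4) (2,4) [ray(0,-1) blocked at (4,2); ray(-1,0) blocked at (2,4)]
Union (14 distinct): (0,2) (0,3) (0,4) (1,2) (1,3) (1,4) (2,2) (2,3) (2,4) (3,1) (3,3) (3,4) (4,2) (4,3)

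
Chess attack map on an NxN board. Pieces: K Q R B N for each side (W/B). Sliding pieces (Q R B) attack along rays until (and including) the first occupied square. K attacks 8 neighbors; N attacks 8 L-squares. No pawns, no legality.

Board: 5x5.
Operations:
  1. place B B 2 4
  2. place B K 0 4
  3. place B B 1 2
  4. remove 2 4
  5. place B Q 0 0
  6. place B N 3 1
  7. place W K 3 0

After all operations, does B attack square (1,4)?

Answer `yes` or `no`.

Answer: yes

Derivation:
Op 1: place BB@(2,4)
Op 2: place BK@(0,4)
Op 3: place BB@(1,2)
Op 4: remove (2,4)
Op 5: place BQ@(0,0)
Op 6: place BN@(3,1)
Op 7: place WK@(3,0)
Per-piece attacks for B:
  BQ@(0,0): attacks (0,1) (0,2) (0,3) (0,4) (1,0) (2,0) (3,0) (1,1) (2,2) (3,3) (4,4) [ray(0,1) blocked at (0,4); ray(1,0) blocked at (3,0)]
  BK@(0,4): attacks (0,3) (1,4) (1,3)
  BB@(1,2): attacks (2,3) (3,4) (2,1) (3,0) (0,3) (0,1) [ray(1,-1) blocked at (3,0)]
  BN@(3,1): attacks (4,3) (2,3) (1,2) (1,0)
B attacks (1,4): yes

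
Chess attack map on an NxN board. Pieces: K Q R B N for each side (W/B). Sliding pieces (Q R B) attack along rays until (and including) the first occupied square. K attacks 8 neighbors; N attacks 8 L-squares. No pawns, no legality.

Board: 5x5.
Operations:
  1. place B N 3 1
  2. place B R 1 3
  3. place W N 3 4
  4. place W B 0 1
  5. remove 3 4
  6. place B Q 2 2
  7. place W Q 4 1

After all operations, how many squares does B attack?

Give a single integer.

Answer: 18

Derivation:
Op 1: place BN@(3,1)
Op 2: place BR@(1,3)
Op 3: place WN@(3,4)
Op 4: place WB@(0,1)
Op 5: remove (3,4)
Op 6: place BQ@(2,2)
Op 7: place WQ@(4,1)
Per-piece attacks for B:
  BR@(1,3): attacks (1,4) (1,2) (1,1) (1,0) (2,3) (3,3) (4,3) (0,3)
  BQ@(2,2): attacks (2,3) (2,4) (2,1) (2,0) (3,2) (4,2) (1,2) (0,2) (3,3) (4,4) (3,1) (1,3) (1,1) (0,0) [ray(1,-1) blocked at (3,1); ray(-1,1) blocked at (1,3)]
  BN@(3,1): attacks (4,3) (2,3) (1,2) (1,0)
Union (18 distinct): (0,0) (0,2) (0,3) (1,0) (1,1) (1,2) (1,3) (1,4) (2,0) (2,1) (2,3) (2,4) (3,1) (3,2) (3,3) (4,2) (4,3) (4,4)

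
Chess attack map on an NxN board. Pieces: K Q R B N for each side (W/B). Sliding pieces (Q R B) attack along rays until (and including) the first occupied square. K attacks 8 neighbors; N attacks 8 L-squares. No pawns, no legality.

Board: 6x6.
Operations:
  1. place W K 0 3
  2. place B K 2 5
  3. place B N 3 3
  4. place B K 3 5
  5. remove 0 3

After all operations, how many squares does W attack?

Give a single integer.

Answer: 0

Derivation:
Op 1: place WK@(0,3)
Op 2: place BK@(2,5)
Op 3: place BN@(3,3)
Op 4: place BK@(3,5)
Op 5: remove (0,3)
Per-piece attacks for W:
Union (0 distinct): (none)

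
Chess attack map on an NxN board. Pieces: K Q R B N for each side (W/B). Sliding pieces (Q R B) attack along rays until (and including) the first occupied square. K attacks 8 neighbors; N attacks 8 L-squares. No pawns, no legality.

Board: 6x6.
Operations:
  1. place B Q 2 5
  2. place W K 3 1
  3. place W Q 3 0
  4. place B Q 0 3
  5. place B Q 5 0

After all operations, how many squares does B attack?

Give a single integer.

Op 1: place BQ@(2,5)
Op 2: place WK@(3,1)
Op 3: place WQ@(3,0)
Op 4: place BQ@(0,3)
Op 5: place BQ@(5,0)
Per-piece attacks for B:
  BQ@(0,3): attacks (0,4) (0,5) (0,2) (0,1) (0,0) (1,3) (2,3) (3,3) (4,3) (5,3) (1,4) (2,5) (1,2) (2,1) (3,0) [ray(1,1) blocked at (2,5); ray(1,-1) blocked at (3,0)]
  BQ@(2,5): attacks (2,4) (2,3) (2,2) (2,1) (2,0) (3,5) (4,5) (5,5) (1,5) (0,5) (3,4) (4,3) (5,2) (1,4) (0,3) [ray(-1,-1) blocked at (0,3)]
  BQ@(5,0): attacks (5,1) (5,2) (5,3) (5,4) (5,5) (4,0) (3,0) (4,1) (3,2) (2,3) (1,4) (0,5) [ray(-1,0) blocked at (3,0)]
Union (30 distinct): (0,0) (0,1) (0,2) (0,3) (0,4) (0,5) (1,2) (1,3) (1,4) (1,5) (2,0) (2,1) (2,2) (2,3) (2,4) (2,5) (3,0) (3,2) (3,3) (3,4) (3,5) (4,0) (4,1) (4,3) (4,5) (5,1) (5,2) (5,3) (5,4) (5,5)

Answer: 30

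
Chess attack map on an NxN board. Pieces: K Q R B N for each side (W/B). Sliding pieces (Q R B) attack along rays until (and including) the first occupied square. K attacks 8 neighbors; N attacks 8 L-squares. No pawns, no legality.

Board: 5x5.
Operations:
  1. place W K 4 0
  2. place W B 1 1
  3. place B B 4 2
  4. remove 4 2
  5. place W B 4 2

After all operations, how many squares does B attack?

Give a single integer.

Answer: 0

Derivation:
Op 1: place WK@(4,0)
Op 2: place WB@(1,1)
Op 3: place BB@(4,2)
Op 4: remove (4,2)
Op 5: place WB@(4,2)
Per-piece attacks for B:
Union (0 distinct): (none)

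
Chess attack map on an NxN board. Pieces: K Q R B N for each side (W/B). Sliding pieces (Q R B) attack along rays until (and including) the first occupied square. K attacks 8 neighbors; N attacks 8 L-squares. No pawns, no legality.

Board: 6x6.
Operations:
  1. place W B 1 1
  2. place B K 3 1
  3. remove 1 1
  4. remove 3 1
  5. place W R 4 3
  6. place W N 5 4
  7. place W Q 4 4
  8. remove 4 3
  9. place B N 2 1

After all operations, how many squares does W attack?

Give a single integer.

Answer: 17

Derivation:
Op 1: place WB@(1,1)
Op 2: place BK@(3,1)
Op 3: remove (1,1)
Op 4: remove (3,1)
Op 5: place WR@(4,3)
Op 6: place WN@(5,4)
Op 7: place WQ@(4,4)
Op 8: remove (4,3)
Op 9: place BN@(2,1)
Per-piece attacks for W:
  WQ@(4,4): attacks (4,5) (4,3) (4,2) (4,1) (4,0) (5,4) (3,4) (2,4) (1,4) (0,4) (5,5) (5,3) (3,5) (3,3) (2,2) (1,1) (0,0) [ray(1,0) blocked at (5,4)]
  WN@(5,4): attacks (3,5) (4,2) (3,3)
Union (17 distinct): (0,0) (0,4) (1,1) (1,4) (2,2) (2,4) (3,3) (3,4) (3,5) (4,0) (4,1) (4,2) (4,3) (4,5) (5,3) (5,4) (5,5)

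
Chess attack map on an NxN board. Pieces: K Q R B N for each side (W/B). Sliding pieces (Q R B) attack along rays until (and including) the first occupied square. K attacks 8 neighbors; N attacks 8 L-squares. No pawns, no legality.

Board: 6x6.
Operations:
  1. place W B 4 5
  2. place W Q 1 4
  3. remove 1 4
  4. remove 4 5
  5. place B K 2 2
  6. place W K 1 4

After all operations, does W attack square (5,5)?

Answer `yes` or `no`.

Answer: no

Derivation:
Op 1: place WB@(4,5)
Op 2: place WQ@(1,4)
Op 3: remove (1,4)
Op 4: remove (4,5)
Op 5: place BK@(2,2)
Op 6: place WK@(1,4)
Per-piece attacks for W:
  WK@(1,4): attacks (1,5) (1,3) (2,4) (0,4) (2,5) (2,3) (0,5) (0,3)
W attacks (5,5): no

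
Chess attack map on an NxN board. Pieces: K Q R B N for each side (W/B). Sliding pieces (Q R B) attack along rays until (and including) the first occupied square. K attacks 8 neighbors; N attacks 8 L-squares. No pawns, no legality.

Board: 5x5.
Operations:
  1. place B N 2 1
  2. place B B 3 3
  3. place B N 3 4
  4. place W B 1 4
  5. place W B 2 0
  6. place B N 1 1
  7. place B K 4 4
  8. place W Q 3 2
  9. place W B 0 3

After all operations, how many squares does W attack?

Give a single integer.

Op 1: place BN@(2,1)
Op 2: place BB@(3,3)
Op 3: place BN@(3,4)
Op 4: place WB@(1,4)
Op 5: place WB@(2,0)
Op 6: place BN@(1,1)
Op 7: place BK@(4,4)
Op 8: place WQ@(3,2)
Op 9: place WB@(0,3)
Per-piece attacks for W:
  WB@(0,3): attacks (1,4) (1,2) (2,1) [ray(1,1) blocked at (1,4); ray(1,-1) blocked at (2,1)]
  WB@(1,4): attacks (2,3) (3,2) (0,3) [ray(1,-1) blocked at (3,2); ray(-1,-1) blocked at (0,3)]
  WB@(2,0): attacks (3,1) (4,2) (1,1) [ray(-1,1) blocked at (1,1)]
  WQ@(3,2): attacks (3,3) (3,1) (3,0) (4,2) (2,2) (1,2) (0,2) (4,3) (4,1) (2,3) (1,4) (2,1) [ray(0,1) blocked at (3,3); ray(-1,1) blocked at (1,4); ray(-1,-1) blocked at (2,1)]
Union (15 distinct): (0,2) (0,3) (1,1) (1,2) (1,4) (2,1) (2,2) (2,3) (3,0) (3,1) (3,2) (3,3) (4,1) (4,2) (4,3)

Answer: 15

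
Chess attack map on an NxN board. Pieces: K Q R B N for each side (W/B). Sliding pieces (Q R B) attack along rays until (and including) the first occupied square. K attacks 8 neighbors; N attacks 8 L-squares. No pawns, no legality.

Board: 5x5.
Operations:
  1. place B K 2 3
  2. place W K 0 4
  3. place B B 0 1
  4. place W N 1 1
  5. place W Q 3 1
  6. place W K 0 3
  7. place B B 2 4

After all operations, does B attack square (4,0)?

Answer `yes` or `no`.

Answer: no

Derivation:
Op 1: place BK@(2,3)
Op 2: place WK@(0,4)
Op 3: place BB@(0,1)
Op 4: place WN@(1,1)
Op 5: place WQ@(3,1)
Op 6: place WK@(0,3)
Op 7: place BB@(2,4)
Per-piece attacks for B:
  BB@(0,1): attacks (1,2) (2,3) (1,0) [ray(1,1) blocked at (2,3)]
  BK@(2,3): attacks (2,4) (2,2) (3,3) (1,3) (3,4) (3,2) (1,4) (1,2)
  BB@(2,4): attacks (3,3) (4,2) (1,3) (0,2)
B attacks (4,0): no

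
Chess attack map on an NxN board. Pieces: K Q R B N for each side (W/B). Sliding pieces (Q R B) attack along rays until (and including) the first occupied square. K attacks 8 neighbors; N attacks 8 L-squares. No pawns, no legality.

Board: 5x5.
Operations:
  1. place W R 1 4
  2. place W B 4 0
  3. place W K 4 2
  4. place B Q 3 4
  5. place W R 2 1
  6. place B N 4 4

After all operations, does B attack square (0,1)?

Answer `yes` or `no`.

Answer: yes

Derivation:
Op 1: place WR@(1,4)
Op 2: place WB@(4,0)
Op 3: place WK@(4,2)
Op 4: place BQ@(3,4)
Op 5: place WR@(2,1)
Op 6: place BN@(4,4)
Per-piece attacks for B:
  BQ@(3,4): attacks (3,3) (3,2) (3,1) (3,0) (4,4) (2,4) (1,4) (4,3) (2,3) (1,2) (0,1) [ray(1,0) blocked at (4,4); ray(-1,0) blocked at (1,4)]
  BN@(4,4): attacks (3,2) (2,3)
B attacks (0,1): yes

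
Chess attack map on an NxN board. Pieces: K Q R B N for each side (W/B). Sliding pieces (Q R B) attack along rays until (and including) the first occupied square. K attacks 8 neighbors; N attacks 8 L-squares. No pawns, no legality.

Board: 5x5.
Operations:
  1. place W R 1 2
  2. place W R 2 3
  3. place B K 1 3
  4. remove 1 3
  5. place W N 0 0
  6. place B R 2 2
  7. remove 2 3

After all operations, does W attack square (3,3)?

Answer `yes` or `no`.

Answer: no

Derivation:
Op 1: place WR@(1,2)
Op 2: place WR@(2,3)
Op 3: place BK@(1,3)
Op 4: remove (1,3)
Op 5: place WN@(0,0)
Op 6: place BR@(2,2)
Op 7: remove (2,3)
Per-piece attacks for W:
  WN@(0,0): attacks (1,2) (2,1)
  WR@(1,2): attacks (1,3) (1,4) (1,1) (1,0) (2,2) (0,2) [ray(1,0) blocked at (2,2)]
W attacks (3,3): no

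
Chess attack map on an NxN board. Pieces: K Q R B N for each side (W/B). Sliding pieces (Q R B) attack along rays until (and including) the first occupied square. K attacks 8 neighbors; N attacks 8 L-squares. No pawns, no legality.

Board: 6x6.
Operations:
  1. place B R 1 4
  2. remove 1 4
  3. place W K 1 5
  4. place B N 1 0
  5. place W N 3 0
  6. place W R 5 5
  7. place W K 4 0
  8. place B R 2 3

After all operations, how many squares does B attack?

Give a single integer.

Op 1: place BR@(1,4)
Op 2: remove (1,4)
Op 3: place WK@(1,5)
Op 4: place BN@(1,0)
Op 5: place WN@(3,0)
Op 6: place WR@(5,5)
Op 7: place WK@(4,0)
Op 8: place BR@(2,3)
Per-piece attacks for B:
  BN@(1,0): attacks (2,2) (3,1) (0,2)
  BR@(2,3): attacks (2,4) (2,5) (2,2) (2,1) (2,0) (3,3) (4,3) (5,3) (1,3) (0,3)
Union (12 distinct): (0,2) (0,3) (1,3) (2,0) (2,1) (2,2) (2,4) (2,5) (3,1) (3,3) (4,3) (5,3)

Answer: 12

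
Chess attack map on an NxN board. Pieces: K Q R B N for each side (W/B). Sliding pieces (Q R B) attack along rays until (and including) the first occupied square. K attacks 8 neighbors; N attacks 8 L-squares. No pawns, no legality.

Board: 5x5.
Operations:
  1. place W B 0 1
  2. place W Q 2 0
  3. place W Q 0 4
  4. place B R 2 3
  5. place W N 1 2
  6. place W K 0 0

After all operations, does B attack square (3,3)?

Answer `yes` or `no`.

Answer: yes

Derivation:
Op 1: place WB@(0,1)
Op 2: place WQ@(2,0)
Op 3: place WQ@(0,4)
Op 4: place BR@(2,3)
Op 5: place WN@(1,2)
Op 6: place WK@(0,0)
Per-piece attacks for B:
  BR@(2,3): attacks (2,4) (2,2) (2,1) (2,0) (3,3) (4,3) (1,3) (0,3) [ray(0,-1) blocked at (2,0)]
B attacks (3,3): yes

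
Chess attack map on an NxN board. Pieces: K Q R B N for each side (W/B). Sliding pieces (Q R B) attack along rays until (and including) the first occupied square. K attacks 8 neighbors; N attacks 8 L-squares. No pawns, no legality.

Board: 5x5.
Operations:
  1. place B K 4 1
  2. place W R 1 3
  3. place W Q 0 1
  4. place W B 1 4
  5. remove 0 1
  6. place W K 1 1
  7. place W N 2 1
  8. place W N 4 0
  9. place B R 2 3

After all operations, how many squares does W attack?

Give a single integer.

Answer: 17

Derivation:
Op 1: place BK@(4,1)
Op 2: place WR@(1,3)
Op 3: place WQ@(0,1)
Op 4: place WB@(1,4)
Op 5: remove (0,1)
Op 6: place WK@(1,1)
Op 7: place WN@(2,1)
Op 8: place WN@(4,0)
Op 9: place BR@(2,3)
Per-piece attacks for W:
  WK@(1,1): attacks (1,2) (1,0) (2,1) (0,1) (2,2) (2,0) (0,2) (0,0)
  WR@(1,3): attacks (1,4) (1,2) (1,1) (2,3) (0,3) [ray(0,1) blocked at (1,4); ray(0,-1) blocked at (1,1); ray(1,0) blocked at (2,3)]
  WB@(1,4): attacks (2,3) (0,3) [ray(1,-1) blocked at (2,3)]
  WN@(2,1): attacks (3,3) (4,2) (1,3) (0,2) (4,0) (0,0)
  WN@(4,0): attacks (3,2) (2,1)
Union (17 distinct): (0,0) (0,1) (0,2) (0,3) (1,0) (1,1) (1,2) (1,3) (1,4) (2,0) (2,1) (2,2) (2,3) (3,2) (3,3) (4,0) (4,2)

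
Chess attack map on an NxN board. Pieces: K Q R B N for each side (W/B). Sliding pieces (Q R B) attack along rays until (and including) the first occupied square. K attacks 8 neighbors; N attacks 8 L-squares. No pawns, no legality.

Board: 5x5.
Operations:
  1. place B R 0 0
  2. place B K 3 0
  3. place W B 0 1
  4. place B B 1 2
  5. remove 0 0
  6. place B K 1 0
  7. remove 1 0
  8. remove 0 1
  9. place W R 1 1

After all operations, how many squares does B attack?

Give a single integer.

Answer: 10

Derivation:
Op 1: place BR@(0,0)
Op 2: place BK@(3,0)
Op 3: place WB@(0,1)
Op 4: place BB@(1,2)
Op 5: remove (0,0)
Op 6: place BK@(1,0)
Op 7: remove (1,0)
Op 8: remove (0,1)
Op 9: place WR@(1,1)
Per-piece attacks for B:
  BB@(1,2): attacks (2,3) (3,4) (2,1) (3,0) (0,3) (0,1) [ray(1,-1) blocked at (3,0)]
  BK@(3,0): attacks (3,1) (4,0) (2,0) (4,1) (2,1)
Union (10 distinct): (0,1) (0,3) (2,0) (2,1) (2,3) (3,0) (3,1) (3,4) (4,0) (4,1)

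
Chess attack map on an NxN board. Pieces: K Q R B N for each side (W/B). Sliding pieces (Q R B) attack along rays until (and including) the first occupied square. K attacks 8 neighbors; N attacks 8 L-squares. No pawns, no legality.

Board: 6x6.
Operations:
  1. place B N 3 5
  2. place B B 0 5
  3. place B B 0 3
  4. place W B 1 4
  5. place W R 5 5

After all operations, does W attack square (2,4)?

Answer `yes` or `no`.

Op 1: place BN@(3,5)
Op 2: place BB@(0,5)
Op 3: place BB@(0,3)
Op 4: place WB@(1,4)
Op 5: place WR@(5,5)
Per-piece attacks for W:
  WB@(1,4): attacks (2,5) (2,3) (3,2) (4,1) (5,0) (0,5) (0,3) [ray(-1,1) blocked at (0,5); ray(-1,-1) blocked at (0,3)]
  WR@(5,5): attacks (5,4) (5,3) (5,2) (5,1) (5,0) (4,5) (3,5) [ray(-1,0) blocked at (3,5)]
W attacks (2,4): no

Answer: no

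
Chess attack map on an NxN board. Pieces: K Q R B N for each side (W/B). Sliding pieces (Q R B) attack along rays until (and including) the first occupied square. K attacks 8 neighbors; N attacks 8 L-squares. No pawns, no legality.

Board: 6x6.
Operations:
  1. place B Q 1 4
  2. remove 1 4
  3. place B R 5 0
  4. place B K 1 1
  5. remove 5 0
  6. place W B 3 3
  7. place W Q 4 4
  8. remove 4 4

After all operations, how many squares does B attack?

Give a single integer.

Answer: 8

Derivation:
Op 1: place BQ@(1,4)
Op 2: remove (1,4)
Op 3: place BR@(5,0)
Op 4: place BK@(1,1)
Op 5: remove (5,0)
Op 6: place WB@(3,3)
Op 7: place WQ@(4,4)
Op 8: remove (4,4)
Per-piece attacks for B:
  BK@(1,1): attacks (1,2) (1,0) (2,1) (0,1) (2,2) (2,0) (0,2) (0,0)
Union (8 distinct): (0,0) (0,1) (0,2) (1,0) (1,2) (2,0) (2,1) (2,2)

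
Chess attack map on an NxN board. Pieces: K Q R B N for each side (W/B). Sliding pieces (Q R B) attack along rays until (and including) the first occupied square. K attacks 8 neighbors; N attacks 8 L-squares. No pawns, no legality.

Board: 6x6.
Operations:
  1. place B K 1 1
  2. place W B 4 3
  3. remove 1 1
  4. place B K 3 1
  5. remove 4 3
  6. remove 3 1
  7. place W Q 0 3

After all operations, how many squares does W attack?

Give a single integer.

Op 1: place BK@(1,1)
Op 2: place WB@(4,3)
Op 3: remove (1,1)
Op 4: place BK@(3,1)
Op 5: remove (4,3)
Op 6: remove (3,1)
Op 7: place WQ@(0,3)
Per-piece attacks for W:
  WQ@(0,3): attacks (0,4) (0,5) (0,2) (0,1) (0,0) (1,3) (2,3) (3,3) (4,3) (5,3) (1,4) (2,5) (1,2) (2,1) (3,0)
Union (15 distinct): (0,0) (0,1) (0,2) (0,4) (0,5) (1,2) (1,3) (1,4) (2,1) (2,3) (2,5) (3,0) (3,3) (4,3) (5,3)

Answer: 15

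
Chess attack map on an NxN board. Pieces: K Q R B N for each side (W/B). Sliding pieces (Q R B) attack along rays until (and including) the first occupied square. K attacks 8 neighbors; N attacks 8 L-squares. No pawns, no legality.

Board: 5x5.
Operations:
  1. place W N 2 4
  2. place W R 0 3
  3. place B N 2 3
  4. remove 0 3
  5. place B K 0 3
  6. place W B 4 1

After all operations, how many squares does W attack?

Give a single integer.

Op 1: place WN@(2,4)
Op 2: place WR@(0,3)
Op 3: place BN@(2,3)
Op 4: remove (0,3)
Op 5: place BK@(0,3)
Op 6: place WB@(4,1)
Per-piece attacks for W:
  WN@(2,4): attacks (3,2) (4,3) (1,2) (0,3)
  WB@(4,1): attacks (3,2) (2,3) (3,0) [ray(-1,1) blocked at (2,3)]
Union (6 distinct): (0,3) (1,2) (2,3) (3,0) (3,2) (4,3)

Answer: 6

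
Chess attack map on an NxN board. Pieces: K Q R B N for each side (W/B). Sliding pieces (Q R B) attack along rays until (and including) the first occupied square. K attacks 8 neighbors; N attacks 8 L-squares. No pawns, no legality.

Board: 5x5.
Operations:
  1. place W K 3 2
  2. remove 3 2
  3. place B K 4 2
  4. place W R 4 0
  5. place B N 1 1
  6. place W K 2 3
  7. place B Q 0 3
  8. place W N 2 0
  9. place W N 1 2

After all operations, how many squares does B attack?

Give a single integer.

Answer: 15

Derivation:
Op 1: place WK@(3,2)
Op 2: remove (3,2)
Op 3: place BK@(4,2)
Op 4: place WR@(4,0)
Op 5: place BN@(1,1)
Op 6: place WK@(2,3)
Op 7: place BQ@(0,3)
Op 8: place WN@(2,0)
Op 9: place WN@(1,2)
Per-piece attacks for B:
  BQ@(0,3): attacks (0,4) (0,2) (0,1) (0,0) (1,3) (2,3) (1,4) (1,2) [ray(1,0) blocked at (2,3); ray(1,-1) blocked at (1,2)]
  BN@(1,1): attacks (2,3) (3,2) (0,3) (3,0)
  BK@(4,2): attacks (4,3) (4,1) (3,2) (3,3) (3,1)
Union (15 distinct): (0,0) (0,1) (0,2) (0,3) (0,4) (1,2) (1,3) (1,4) (2,3) (3,0) (3,1) (3,2) (3,3) (4,1) (4,3)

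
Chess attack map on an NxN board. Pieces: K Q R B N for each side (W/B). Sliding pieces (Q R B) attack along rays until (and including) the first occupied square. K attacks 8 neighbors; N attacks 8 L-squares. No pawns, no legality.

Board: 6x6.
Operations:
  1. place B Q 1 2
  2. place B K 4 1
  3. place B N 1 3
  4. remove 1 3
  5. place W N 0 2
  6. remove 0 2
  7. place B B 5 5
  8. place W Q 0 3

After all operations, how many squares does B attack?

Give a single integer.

Answer: 24

Derivation:
Op 1: place BQ@(1,2)
Op 2: place BK@(4,1)
Op 3: place BN@(1,3)
Op 4: remove (1,3)
Op 5: place WN@(0,2)
Op 6: remove (0,2)
Op 7: place BB@(5,5)
Op 8: place WQ@(0,3)
Per-piece attacks for B:
  BQ@(1,2): attacks (1,3) (1,4) (1,5) (1,1) (1,0) (2,2) (3,2) (4,2) (5,2) (0,2) (2,3) (3,4) (4,5) (2,1) (3,0) (0,3) (0,1) [ray(-1,1) blocked at (0,3)]
  BK@(4,1): attacks (4,2) (4,0) (5,1) (3,1) (5,2) (5,0) (3,2) (3,0)
  BB@(5,5): attacks (4,4) (3,3) (2,2) (1,1) (0,0)
Union (24 distinct): (0,0) (0,1) (0,2) (0,3) (1,0) (1,1) (1,3) (1,4) (1,5) (2,1) (2,2) (2,3) (3,0) (3,1) (3,2) (3,3) (3,4) (4,0) (4,2) (4,4) (4,5) (5,0) (5,1) (5,2)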